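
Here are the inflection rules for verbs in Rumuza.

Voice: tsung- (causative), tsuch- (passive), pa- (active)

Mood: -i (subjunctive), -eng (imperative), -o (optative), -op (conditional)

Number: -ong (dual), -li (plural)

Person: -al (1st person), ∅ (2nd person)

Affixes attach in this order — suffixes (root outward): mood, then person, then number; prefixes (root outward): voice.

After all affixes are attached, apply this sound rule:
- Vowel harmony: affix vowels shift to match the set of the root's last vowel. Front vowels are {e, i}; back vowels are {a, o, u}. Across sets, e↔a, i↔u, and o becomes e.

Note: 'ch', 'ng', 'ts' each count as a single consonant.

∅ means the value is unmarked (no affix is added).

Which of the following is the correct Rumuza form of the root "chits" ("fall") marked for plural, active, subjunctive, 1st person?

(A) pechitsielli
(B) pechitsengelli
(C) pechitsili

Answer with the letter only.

Attach mood subjunctive -i → chitsi.
Attach voice active pa- → pachitsi.
Attach person 1st person -al → pachitsial.
Attach number plural -li → pachitsialli.
Apply vowel harmony: pachitsialli → pechitsielli.
So the correct form is pechitsielli, option (A).
(B) pechitsengelli is wrong: it uses imperative instead of subjunctive for mood.
(C) pechitsili is wrong: it uses 2nd person instead of 1st person for person.

A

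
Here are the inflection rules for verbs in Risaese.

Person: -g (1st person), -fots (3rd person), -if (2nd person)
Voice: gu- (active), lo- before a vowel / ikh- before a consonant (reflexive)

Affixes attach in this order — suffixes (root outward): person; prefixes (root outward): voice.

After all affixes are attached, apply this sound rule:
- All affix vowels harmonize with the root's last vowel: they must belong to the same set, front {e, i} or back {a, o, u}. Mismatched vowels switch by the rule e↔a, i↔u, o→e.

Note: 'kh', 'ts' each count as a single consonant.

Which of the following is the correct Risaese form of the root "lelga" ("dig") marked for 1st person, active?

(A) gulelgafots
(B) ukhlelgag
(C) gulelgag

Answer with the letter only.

Attach voice active gu- → gulelga.
Attach person 1st person -g → gulelgag.
Vowel harmony: no change.
So the correct form is gulelgag, option (C).
(B) ukhlelgag is wrong: it uses reflexive instead of active for voice.
(A) gulelgafots is wrong: it uses 3rd person instead of 1st person for person.

C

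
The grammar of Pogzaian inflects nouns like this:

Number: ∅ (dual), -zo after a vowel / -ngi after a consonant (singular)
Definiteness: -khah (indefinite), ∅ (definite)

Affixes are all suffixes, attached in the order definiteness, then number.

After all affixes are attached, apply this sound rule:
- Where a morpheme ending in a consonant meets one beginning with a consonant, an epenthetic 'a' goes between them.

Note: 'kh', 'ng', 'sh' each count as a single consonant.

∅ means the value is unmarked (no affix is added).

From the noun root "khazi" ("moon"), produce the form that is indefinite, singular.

Attach definiteness indefinite -khah → khazikhah.
Attach number singular -ngi (after consonant 'h') → khazikhahngi.
Apply epenthesis: khazikhahngi → khazikhahangi.

khazikhahangi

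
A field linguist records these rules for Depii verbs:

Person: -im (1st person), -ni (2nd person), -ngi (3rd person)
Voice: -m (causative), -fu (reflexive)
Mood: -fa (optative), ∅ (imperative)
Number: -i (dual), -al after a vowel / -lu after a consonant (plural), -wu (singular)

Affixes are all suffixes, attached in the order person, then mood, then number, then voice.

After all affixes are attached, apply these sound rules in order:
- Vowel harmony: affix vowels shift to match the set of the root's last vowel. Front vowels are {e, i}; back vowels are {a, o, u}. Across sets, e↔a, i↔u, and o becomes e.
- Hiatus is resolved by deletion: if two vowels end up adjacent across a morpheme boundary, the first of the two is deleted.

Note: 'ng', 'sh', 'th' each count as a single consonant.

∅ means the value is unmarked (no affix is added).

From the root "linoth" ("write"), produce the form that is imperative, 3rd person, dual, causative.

linothngum

Attach person 3rd person -ngi → linothngi.
mood = imperative: zero marking, form stays linothngi.
Attach number dual -i → linothngii.
Attach voice causative -m → linothngiim.
Apply vowel harmony: linothngiim → linothnguum.
Apply vowel deletion: linothnguum → linothngum.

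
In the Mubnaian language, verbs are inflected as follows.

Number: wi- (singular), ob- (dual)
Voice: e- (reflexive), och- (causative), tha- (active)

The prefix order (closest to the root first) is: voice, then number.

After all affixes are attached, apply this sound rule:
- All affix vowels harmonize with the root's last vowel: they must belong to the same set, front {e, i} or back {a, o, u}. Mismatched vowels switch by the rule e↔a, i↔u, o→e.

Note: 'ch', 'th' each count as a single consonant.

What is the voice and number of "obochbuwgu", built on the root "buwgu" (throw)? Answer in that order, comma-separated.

Segment: ob-och-buwgu.
voice: och- → causative.
number: ob- → dual.

causative, dual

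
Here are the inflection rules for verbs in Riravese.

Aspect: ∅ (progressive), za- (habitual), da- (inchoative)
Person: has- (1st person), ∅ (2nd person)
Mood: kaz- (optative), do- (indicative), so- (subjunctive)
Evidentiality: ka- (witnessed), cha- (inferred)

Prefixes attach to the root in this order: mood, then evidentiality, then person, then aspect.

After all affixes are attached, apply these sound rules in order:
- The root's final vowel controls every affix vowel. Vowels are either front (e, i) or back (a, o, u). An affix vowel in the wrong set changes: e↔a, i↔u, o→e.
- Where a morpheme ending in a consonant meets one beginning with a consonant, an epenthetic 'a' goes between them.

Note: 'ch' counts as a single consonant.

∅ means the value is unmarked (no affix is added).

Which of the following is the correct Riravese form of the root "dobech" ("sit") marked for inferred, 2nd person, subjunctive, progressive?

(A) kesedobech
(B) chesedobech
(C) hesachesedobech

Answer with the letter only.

B

Attach mood subjunctive so- → sodobech.
Attach evidentiality inferred cha- → chasodobech.
person = 2nd person: zero marking, form stays chasodobech.
aspect = progressive: zero marking, form stays chasodobech.
Apply vowel harmony: chasodobech → chesedobech.
Epenthesis: no change.
So the correct form is chesedobech, option (B).
(C) hesachesedobech is wrong: it uses 1st person instead of 2nd person for person.
(A) kesedobech is wrong: it uses witnessed instead of inferred for evidentiality.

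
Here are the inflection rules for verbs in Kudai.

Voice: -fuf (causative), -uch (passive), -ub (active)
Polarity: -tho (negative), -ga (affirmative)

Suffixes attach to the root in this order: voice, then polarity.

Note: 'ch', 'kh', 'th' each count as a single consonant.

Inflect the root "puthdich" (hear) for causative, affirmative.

puthdichfufga

Attach voice causative -fuf → puthdichfuf.
Attach polarity affirmative -ga → puthdichfufga.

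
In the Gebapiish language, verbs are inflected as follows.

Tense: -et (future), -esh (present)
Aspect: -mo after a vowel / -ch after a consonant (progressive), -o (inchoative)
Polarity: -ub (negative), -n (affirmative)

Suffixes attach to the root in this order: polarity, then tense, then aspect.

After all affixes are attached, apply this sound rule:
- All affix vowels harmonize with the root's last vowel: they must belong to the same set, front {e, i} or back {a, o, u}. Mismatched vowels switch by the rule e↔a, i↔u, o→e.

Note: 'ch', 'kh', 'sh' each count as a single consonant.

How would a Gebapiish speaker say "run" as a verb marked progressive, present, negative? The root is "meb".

mebibeshch

Attach polarity negative -ub → mebub.
Attach tense present -esh → mebubesh.
Attach aspect progressive -ch (after consonant 'sh') → mebubeshch.
Apply vowel harmony: mebubeshch → mebibeshch.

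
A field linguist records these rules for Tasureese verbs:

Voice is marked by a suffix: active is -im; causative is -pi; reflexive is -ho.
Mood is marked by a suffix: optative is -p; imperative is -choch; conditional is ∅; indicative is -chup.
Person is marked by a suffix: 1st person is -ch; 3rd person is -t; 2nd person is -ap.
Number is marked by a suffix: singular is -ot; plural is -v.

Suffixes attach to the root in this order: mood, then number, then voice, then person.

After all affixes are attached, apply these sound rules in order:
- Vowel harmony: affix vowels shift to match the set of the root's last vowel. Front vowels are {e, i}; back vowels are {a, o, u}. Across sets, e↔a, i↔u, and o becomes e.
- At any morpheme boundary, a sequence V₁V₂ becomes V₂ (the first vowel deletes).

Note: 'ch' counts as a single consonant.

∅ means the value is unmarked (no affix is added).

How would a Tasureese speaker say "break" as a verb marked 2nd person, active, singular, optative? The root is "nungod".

Attach mood optative -p → nungodp.
Attach number singular -ot → nungodpot.
Attach voice active -im → nungodpotim.
Attach person 2nd person -ap → nungodpotimap.
Apply vowel harmony: nungodpotimap → nungodpotumap.
Vowel deletion: no change.

nungodpotumap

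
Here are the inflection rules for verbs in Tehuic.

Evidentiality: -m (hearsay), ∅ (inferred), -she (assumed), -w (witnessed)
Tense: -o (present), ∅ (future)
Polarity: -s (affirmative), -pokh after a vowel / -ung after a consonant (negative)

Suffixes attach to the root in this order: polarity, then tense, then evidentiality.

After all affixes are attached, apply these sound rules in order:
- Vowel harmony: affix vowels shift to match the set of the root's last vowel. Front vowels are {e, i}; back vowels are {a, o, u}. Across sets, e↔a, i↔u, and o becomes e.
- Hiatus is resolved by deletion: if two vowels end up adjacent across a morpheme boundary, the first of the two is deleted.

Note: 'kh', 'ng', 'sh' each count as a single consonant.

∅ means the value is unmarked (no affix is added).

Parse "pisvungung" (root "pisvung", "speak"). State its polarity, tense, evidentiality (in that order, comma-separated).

negative, future, inferred

Segment: pisvung-ung.
polarity: -pokh/ung → negative.
tense: ∅ → future.
evidentiality: ∅ → inferred.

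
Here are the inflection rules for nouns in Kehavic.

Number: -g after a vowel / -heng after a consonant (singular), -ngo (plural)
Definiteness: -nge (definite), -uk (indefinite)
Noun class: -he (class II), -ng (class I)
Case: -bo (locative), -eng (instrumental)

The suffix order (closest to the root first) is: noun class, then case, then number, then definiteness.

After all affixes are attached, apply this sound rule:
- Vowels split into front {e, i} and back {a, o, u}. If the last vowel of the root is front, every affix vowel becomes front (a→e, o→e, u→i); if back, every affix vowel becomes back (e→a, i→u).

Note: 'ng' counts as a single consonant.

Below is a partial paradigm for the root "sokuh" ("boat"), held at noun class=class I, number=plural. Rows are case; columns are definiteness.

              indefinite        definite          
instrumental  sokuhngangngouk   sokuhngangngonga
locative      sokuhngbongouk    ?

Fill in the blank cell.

Attach noun class class I -ng → sokuhng.
Attach case locative -bo → sokuhngbo.
Attach number plural -ngo → sokuhngbongo.
Attach definiteness definite -nge → sokuhngbongonge.
Apply vowel harmony: sokuhngbongonge → sokuhngbongonga.

sokuhngbongonga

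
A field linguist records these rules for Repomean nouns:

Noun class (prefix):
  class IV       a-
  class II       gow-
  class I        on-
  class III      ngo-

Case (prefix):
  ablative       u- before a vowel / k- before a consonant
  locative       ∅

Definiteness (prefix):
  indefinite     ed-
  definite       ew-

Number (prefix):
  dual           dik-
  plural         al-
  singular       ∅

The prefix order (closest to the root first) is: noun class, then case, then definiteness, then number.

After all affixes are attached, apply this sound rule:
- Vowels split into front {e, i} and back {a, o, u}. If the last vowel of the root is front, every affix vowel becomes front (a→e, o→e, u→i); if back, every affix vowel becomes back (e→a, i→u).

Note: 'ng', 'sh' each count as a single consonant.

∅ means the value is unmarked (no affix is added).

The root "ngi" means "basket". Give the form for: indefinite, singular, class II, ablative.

Attach noun class class II gow- → gowngi.
Attach case ablative k- (before consonant 'g') → kgowngi.
Attach definiteness indefinite ed- → edkgowngi.
number = singular: zero marking, form stays edkgowngi.
Apply vowel harmony: edkgowngi → edkgewngi.

edkgewngi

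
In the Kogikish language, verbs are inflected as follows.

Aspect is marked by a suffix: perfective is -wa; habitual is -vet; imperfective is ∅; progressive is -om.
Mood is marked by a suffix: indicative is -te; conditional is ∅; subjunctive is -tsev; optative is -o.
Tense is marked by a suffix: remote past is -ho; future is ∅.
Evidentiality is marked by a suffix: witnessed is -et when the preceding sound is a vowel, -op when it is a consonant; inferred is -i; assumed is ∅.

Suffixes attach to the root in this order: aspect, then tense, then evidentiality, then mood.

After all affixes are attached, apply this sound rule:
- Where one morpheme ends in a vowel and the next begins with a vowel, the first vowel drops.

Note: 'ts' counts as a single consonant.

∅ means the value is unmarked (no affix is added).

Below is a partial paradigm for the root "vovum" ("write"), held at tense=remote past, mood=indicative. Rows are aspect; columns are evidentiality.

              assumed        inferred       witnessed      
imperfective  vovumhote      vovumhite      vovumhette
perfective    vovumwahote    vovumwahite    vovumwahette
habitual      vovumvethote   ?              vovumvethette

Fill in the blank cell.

Attach aspect habitual -vet → vovumvet.
Attach tense remote past -ho → vovumvetho.
Attach evidentiality inferred -i → vovumvethoi.
Attach mood indicative -te → vovumvethoite.
Apply vowel deletion: vovumvethoite → vovumvethite.

vovumvethite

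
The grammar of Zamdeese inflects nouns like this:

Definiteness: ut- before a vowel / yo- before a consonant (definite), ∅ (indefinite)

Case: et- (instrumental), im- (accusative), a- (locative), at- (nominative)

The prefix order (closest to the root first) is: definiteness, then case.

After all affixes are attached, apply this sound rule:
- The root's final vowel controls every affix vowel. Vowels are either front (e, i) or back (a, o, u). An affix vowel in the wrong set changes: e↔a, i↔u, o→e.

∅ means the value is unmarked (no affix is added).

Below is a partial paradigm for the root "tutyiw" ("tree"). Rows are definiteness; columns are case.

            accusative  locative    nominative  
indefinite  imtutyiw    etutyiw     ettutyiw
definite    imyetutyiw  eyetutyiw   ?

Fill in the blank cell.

Attach definiteness definite yo- (before consonant 't') → yotutyiw.
Attach case nominative at- → atyotutyiw.
Apply vowel harmony: atyotutyiw → etyetutyiw.

etyetutyiw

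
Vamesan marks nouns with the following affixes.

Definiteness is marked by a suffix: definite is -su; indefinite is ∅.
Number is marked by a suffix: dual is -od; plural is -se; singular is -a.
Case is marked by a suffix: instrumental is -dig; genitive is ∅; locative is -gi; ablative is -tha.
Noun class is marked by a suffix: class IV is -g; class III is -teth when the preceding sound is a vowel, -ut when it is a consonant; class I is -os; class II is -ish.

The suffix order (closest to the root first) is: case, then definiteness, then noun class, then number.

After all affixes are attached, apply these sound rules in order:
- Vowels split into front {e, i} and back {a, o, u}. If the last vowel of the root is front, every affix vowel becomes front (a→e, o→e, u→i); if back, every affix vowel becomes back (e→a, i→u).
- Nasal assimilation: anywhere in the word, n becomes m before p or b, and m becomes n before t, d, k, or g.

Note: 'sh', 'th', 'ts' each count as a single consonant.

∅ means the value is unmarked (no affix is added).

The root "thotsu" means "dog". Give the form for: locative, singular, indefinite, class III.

thotsugutatha

Attach case locative -gi → thotsugi.
definiteness = indefinite: zero marking, form stays thotsugi.
Attach noun class class III -teth (after vowel 'i') → thotsugiteth.
Attach number singular -a → thotsugitetha.
Apply vowel harmony: thotsugitetha → thotsugutatha.
Nasal assimilation: no change.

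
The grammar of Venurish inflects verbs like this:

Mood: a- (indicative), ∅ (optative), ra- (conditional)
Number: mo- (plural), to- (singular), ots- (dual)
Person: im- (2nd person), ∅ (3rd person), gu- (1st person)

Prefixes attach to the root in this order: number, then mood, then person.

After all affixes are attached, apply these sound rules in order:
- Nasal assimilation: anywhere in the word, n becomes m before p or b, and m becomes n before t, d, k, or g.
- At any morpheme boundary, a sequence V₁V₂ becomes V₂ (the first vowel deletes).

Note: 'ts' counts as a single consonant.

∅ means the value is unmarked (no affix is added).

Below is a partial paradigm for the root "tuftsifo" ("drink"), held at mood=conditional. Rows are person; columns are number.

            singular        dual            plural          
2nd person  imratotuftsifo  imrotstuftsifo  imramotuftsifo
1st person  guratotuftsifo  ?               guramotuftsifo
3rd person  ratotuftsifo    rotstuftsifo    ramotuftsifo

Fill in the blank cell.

gurotstuftsifo

Attach number dual ots- → otstuftsifo.
Attach mood conditional ra- → raotstuftsifo.
Attach person 1st person gu- → guraotstuftsifo.
Nasal assimilation: no change.
Apply vowel deletion: guraotstuftsifo → gurotstuftsifo.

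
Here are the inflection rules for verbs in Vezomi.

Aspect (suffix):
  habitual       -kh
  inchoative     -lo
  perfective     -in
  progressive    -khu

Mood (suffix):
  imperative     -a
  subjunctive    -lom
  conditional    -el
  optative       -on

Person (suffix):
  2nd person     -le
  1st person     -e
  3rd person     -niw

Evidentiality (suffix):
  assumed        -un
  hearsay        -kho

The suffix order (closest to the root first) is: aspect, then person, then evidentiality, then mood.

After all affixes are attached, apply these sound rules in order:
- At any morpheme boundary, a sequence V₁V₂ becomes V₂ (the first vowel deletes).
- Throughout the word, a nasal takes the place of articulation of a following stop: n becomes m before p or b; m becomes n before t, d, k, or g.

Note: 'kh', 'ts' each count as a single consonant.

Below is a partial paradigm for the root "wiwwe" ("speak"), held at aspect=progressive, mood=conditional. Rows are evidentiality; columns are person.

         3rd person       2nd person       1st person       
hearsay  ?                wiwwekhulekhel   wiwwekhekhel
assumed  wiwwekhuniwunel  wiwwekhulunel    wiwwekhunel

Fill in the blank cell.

wiwwekhuniwkhel

Attach aspect progressive -khu → wiwwekhu.
Attach person 3rd person -niw → wiwwekhuniw.
Attach evidentiality hearsay -kho → wiwwekhuniwkho.
Attach mood conditional -el → wiwwekhuniwkhoel.
Apply vowel deletion: wiwwekhuniwkhoel → wiwwekhuniwkhel.
Nasal assimilation: no change.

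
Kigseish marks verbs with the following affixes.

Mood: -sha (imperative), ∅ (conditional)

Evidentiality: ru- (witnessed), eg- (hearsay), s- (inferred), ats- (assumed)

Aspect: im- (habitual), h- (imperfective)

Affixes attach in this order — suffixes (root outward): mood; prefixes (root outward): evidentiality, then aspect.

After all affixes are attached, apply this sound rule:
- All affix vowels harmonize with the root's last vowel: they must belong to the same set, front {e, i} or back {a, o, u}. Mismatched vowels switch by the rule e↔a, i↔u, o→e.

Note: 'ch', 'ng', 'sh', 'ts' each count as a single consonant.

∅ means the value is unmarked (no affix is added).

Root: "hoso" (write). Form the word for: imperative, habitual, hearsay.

Attach evidentiality hearsay eg- → eghoso.
Attach mood imperative -sha → eghososha.
Attach aspect habitual im- → imeghososha.
Apply vowel harmony: imeghososha → umaghososha.

umaghososha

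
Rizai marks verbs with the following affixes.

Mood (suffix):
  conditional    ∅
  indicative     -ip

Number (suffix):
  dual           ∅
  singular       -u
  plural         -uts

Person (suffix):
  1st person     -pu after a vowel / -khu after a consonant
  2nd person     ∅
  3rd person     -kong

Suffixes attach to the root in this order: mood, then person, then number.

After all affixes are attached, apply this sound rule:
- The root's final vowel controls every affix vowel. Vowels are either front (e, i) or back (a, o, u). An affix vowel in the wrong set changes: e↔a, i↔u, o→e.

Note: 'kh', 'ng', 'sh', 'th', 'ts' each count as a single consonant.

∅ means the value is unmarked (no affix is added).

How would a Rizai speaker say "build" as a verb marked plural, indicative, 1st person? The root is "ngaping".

Attach mood indicative -ip → ngapingip.
Attach person 1st person -khu (after consonant 'p') → ngapingipkhu.
Attach number plural -uts → ngapingipkhuuts.
Apply vowel harmony: ngapingipkhuuts → ngapingipkhiits.

ngapingipkhiits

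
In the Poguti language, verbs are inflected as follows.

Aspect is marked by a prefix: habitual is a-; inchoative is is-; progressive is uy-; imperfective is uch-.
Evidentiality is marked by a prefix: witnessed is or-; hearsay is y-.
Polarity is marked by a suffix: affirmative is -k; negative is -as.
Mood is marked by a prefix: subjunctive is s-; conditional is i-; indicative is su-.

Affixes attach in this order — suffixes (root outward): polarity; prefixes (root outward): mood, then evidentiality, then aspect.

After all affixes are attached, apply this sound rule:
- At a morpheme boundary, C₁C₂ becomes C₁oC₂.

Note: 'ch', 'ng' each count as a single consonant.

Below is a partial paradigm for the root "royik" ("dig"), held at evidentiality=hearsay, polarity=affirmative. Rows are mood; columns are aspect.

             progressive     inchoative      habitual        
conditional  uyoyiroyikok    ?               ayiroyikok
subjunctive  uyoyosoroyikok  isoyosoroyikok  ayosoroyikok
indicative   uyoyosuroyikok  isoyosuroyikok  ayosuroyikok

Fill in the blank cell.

isoyiroyikok

Attach mood conditional i- → iroyik.
Attach evidentiality hearsay y- → yiroyik.
Attach aspect inchoative is- → isyiroyik.
Attach polarity affirmative -k → isyiroyikk.
Apply epenthesis: isyiroyikk → isoyiroyikok.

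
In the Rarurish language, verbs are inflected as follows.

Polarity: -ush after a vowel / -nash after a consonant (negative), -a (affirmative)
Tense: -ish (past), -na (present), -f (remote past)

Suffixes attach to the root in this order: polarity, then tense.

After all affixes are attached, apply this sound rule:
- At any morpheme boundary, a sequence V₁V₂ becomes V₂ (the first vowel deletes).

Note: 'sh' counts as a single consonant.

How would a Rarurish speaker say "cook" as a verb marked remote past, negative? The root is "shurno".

shurnushf

Attach polarity negative -ush (after vowel 'o') → shurnoush.
Attach tense remote past -f → shurnoushf.
Apply vowel deletion: shurnoushf → shurnushf.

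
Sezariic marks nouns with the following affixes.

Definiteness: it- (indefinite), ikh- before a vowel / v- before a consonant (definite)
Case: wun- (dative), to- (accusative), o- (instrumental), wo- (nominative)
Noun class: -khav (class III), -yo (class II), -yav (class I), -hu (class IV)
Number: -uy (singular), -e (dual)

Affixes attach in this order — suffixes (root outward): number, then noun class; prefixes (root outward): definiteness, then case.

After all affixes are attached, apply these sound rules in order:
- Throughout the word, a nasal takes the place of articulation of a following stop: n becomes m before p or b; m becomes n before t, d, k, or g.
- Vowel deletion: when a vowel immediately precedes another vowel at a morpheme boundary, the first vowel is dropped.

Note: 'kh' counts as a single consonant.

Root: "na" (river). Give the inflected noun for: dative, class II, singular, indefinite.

wunitnuyyo

Attach definiteness indefinite it- → itna.
Attach case dative wun- → wunitna.
Attach number singular -uy → wunitnauy.
Attach noun class class II -yo → wunitnauyyo.
Nasal assimilation: no change.
Apply vowel deletion: wunitnauyyo → wunitnuyyo.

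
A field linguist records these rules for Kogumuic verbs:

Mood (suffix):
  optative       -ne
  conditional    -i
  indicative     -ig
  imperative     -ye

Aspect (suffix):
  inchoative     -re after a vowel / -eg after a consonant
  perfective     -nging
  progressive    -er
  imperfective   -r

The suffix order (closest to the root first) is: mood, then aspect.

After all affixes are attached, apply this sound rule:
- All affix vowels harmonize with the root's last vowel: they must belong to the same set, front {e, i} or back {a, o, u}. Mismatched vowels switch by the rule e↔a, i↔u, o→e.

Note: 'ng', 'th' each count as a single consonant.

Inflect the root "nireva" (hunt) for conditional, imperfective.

nirevaur

Attach mood conditional -i → nirevai.
Attach aspect imperfective -r → nirevair.
Apply vowel harmony: nirevair → nirevaur.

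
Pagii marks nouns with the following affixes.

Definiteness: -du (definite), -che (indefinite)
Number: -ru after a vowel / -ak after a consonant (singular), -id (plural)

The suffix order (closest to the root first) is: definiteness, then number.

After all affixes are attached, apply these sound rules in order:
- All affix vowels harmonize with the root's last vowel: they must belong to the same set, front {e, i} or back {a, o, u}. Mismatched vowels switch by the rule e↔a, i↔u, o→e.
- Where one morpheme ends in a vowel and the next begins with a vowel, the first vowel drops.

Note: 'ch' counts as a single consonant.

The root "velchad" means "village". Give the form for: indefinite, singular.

Attach definiteness indefinite -che → velchadche.
Attach number singular -ru (after vowel 'e') → velchadcheru.
Apply vowel harmony: velchadcheru → velchadcharu.
Vowel deletion: no change.

velchadcharu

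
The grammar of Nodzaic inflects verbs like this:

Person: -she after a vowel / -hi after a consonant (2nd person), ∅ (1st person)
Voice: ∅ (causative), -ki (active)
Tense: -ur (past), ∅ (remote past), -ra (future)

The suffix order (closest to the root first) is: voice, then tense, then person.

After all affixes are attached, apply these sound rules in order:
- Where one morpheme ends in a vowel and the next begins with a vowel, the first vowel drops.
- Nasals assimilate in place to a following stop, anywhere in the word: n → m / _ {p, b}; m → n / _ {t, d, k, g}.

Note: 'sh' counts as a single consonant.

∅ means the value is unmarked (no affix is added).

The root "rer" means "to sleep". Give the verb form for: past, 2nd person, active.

Attach voice active -ki → rerki.
Attach tense past -ur → rerkiur.
Attach person 2nd person -hi (after consonant 'r') → rerkiurhi.
Apply vowel deletion: rerkiurhi → rerkurhi.
Nasal assimilation: no change.

rerkurhi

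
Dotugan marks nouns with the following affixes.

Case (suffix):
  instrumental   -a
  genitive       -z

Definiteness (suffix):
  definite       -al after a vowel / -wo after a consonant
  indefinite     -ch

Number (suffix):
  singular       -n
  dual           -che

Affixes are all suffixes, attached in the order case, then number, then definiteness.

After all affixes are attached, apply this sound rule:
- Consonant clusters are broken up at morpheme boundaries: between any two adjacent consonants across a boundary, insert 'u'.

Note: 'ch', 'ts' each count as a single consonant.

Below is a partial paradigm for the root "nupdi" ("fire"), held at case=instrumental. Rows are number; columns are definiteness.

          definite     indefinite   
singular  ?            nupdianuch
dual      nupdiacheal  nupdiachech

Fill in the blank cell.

nupdianuwo

Attach case instrumental -a → nupdia.
Attach number singular -n → nupdian.
Attach definiteness definite -wo (after consonant 'n') → nupdianwo.
Apply epenthesis: nupdianwo → nupdianuwo.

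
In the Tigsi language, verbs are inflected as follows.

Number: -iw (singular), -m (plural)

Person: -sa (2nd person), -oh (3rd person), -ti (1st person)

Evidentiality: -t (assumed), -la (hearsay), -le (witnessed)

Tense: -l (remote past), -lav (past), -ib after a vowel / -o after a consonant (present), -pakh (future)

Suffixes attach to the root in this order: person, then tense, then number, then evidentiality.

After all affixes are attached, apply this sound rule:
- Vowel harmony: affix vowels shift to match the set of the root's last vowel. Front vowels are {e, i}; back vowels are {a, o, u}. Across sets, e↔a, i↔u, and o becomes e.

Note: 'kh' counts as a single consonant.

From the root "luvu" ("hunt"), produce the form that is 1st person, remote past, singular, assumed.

luvutuluwt

Attach person 1st person -ti → luvuti.
Attach tense remote past -l → luvutil.
Attach number singular -iw → luvutiliw.
Attach evidentiality assumed -t → luvutiliwt.
Apply vowel harmony: luvutiliwt → luvutuluwt.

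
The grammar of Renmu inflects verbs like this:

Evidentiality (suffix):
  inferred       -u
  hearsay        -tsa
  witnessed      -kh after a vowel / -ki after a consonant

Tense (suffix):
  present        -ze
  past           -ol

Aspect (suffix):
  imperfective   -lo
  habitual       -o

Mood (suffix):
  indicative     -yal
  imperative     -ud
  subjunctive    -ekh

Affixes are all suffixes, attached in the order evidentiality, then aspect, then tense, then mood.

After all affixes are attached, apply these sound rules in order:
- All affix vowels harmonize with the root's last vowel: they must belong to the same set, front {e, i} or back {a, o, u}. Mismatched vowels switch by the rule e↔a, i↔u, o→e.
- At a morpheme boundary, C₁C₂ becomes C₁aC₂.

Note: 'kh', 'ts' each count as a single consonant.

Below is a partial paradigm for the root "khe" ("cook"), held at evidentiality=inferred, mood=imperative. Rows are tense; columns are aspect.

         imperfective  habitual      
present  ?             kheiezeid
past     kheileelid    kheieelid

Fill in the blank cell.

Attach evidentiality inferred -u → kheu.
Attach aspect imperfective -lo → kheulo.
Attach tense present -ze → kheuloze.
Attach mood imperative -ud → kheulozeud.
Apply vowel harmony: kheulozeud → kheilezeid.
Epenthesis: no change.

kheilezeid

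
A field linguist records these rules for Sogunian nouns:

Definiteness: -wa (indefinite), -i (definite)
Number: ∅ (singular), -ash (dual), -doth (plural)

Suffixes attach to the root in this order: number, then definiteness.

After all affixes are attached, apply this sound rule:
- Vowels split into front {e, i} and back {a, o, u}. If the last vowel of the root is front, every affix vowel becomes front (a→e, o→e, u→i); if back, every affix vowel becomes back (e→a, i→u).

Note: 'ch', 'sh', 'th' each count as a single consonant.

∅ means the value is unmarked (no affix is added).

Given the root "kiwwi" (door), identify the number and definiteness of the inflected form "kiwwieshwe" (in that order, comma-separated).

dual, indefinite

Segment: kiwwi-ash-wa.
number: -ash → dual.
definiteness: -wa → indefinite.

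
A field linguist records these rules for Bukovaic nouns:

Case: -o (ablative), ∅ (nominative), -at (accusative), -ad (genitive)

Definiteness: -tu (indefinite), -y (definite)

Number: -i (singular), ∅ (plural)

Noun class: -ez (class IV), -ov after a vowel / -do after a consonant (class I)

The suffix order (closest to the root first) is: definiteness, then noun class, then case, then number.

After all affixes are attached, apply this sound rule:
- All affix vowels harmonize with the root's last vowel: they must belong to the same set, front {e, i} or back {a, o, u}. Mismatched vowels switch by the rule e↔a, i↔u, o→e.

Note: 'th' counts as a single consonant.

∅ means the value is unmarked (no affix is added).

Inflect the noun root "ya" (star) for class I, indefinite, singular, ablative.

Attach definiteness indefinite -tu → yatu.
Attach noun class class I -ov (after vowel 'u') → yatuov.
Attach case ablative -o → yatuovo.
Attach number singular -i → yatuovoi.
Apply vowel harmony: yatuovoi → yatuovou.

yatuovou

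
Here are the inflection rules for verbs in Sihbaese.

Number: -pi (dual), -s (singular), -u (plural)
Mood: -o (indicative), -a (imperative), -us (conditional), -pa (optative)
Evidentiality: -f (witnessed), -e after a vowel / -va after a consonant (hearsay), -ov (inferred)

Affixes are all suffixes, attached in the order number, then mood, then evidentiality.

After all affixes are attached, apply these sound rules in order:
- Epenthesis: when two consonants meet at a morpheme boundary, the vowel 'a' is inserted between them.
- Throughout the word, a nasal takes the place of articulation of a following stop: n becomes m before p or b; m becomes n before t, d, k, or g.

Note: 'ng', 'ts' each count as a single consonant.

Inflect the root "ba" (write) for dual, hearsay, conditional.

bapiusava

Attach number dual -pi → bapi.
Attach mood conditional -us → bapius.
Attach evidentiality hearsay -va (after consonant 's') → bapiusva.
Apply epenthesis: bapiusva → bapiusava.
Nasal assimilation: no change.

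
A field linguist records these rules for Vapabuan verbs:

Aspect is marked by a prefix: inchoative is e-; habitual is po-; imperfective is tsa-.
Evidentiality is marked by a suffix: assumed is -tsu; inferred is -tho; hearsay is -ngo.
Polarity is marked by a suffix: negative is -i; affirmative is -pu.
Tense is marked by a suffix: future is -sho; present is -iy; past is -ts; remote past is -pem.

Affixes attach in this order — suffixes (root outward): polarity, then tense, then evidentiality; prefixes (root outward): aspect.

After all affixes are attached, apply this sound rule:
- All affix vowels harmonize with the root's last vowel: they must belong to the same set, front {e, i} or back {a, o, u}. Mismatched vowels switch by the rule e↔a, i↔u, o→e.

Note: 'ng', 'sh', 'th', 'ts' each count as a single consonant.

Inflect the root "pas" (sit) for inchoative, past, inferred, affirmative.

apasputstho

Attach polarity affirmative -pu → paspu.
Attach tense past -ts → pasputs.
Attach aspect inchoative e- → epasputs.
Attach evidentiality inferred -tho → epasputstho.
Apply vowel harmony: epasputstho → apasputstho.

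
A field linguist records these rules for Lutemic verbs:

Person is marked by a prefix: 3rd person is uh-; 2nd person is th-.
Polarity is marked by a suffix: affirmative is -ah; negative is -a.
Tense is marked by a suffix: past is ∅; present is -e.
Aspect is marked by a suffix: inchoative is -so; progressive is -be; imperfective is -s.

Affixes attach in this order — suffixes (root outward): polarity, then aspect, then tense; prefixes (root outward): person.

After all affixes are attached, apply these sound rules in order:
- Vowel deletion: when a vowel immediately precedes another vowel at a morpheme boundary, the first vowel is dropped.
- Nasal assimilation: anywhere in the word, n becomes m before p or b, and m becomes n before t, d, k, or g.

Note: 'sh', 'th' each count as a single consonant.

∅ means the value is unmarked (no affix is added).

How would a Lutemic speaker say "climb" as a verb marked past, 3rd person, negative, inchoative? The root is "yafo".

Attach person 3rd person uh- → uhyafo.
Attach polarity negative -a → uhyafoa.
Attach aspect inchoative -so → uhyafoaso.
tense = past: zero marking, form stays uhyafoaso.
Apply vowel deletion: uhyafoaso → uhyafaso.
Nasal assimilation: no change.

uhyafaso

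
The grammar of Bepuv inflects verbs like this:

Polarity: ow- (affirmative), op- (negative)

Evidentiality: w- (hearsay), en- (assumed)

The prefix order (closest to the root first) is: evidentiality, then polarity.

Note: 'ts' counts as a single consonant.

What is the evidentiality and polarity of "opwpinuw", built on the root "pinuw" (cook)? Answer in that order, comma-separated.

hearsay, negative

Segment: op-w-pinuw.
evidentiality: w- → hearsay.
polarity: op- → negative.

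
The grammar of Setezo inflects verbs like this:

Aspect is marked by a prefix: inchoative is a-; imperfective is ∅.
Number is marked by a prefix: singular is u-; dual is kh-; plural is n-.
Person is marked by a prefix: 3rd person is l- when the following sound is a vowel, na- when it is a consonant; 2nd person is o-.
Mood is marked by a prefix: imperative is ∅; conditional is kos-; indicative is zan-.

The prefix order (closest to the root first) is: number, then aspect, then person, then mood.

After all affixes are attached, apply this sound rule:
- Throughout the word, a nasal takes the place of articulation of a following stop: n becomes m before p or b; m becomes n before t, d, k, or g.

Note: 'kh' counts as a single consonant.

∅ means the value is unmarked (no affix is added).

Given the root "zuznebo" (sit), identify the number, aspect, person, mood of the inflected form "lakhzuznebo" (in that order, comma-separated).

Segment: l-a-kh-zuznebo.
number: kh- → dual.
aspect: a- → inchoative.
person: l/na- → 3rd person.
mood: ∅ → imperative.

dual, inchoative, 3rd person, imperative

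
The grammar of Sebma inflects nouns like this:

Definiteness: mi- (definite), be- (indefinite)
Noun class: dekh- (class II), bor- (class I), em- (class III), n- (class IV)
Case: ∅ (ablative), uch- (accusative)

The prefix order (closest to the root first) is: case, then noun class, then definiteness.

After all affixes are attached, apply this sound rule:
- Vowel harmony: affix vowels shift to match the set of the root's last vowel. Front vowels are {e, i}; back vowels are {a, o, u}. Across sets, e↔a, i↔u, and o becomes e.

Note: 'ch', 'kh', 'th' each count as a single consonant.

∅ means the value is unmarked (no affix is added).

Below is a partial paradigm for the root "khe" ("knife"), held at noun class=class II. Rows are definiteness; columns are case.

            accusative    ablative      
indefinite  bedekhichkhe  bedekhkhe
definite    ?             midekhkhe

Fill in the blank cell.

midekhichkhe

Attach case accusative uch- → uchkhe.
Attach noun class class II dekh- → dekhuchkhe.
Attach definiteness definite mi- → midekhuchkhe.
Apply vowel harmony: midekhuchkhe → midekhichkhe.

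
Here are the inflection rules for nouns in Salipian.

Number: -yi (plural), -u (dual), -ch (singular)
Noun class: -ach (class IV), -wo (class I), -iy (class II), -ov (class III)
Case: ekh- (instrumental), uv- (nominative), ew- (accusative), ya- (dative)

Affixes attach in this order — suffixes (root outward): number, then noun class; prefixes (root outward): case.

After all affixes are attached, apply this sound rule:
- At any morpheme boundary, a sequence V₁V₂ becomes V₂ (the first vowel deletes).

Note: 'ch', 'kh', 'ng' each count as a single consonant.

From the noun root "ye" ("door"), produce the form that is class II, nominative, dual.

uvyiy

Attach number dual -u → yeu.
Attach case nominative uv- → uvyeu.
Attach noun class class II -iy → uvyeuiy.
Apply vowel deletion: uvyeuiy → uvyiy.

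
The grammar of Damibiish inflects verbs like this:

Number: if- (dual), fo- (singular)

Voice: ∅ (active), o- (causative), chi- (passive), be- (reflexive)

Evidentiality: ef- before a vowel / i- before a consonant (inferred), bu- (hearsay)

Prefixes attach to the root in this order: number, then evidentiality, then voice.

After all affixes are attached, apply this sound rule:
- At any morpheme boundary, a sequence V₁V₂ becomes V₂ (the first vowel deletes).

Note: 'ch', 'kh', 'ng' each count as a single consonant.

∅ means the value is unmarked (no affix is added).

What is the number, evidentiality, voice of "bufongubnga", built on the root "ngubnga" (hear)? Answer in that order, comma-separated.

Segment: bu-fo-ngubnga.
number: fo- → singular.
evidentiality: bu- → hearsay.
voice: ∅ → active.

singular, hearsay, active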